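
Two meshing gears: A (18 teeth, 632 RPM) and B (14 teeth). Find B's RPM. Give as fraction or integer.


Gear ratio: teeth_A * RPM_A = teeth_B * RPM_B
18 * 632 = 14 * RPM_B
11376 = 14 * RPM_B
RPM_B = 11376 / 14
RPM_B = 5688/7

5688/7


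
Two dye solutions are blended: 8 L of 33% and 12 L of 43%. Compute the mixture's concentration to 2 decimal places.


Solute in mixture 1 = 33% of 8 L = 8*33/100 = 66/25 L
Solute in mixture 2 = 43% of 12 L = 12*43/100 = 129/25 L
Total solute = 66/25 + 129/25 = 39/5 L
Total volume = 8 + 12 = 20 L
Final concentration = 39/5/20 * 100 = 39.00%

39.00


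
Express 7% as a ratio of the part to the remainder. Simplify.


Part = 7%, Remainder = 93%
Ratio = 7:93
GCD(7, 93) = 1
Simplify: 7:93 = 7:93

7:93


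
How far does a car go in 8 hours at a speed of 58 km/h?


Using distance = speed * time
Speed = 58 km/h
Time = 8 hours
Distance = 58 * 8
= 464 km

464


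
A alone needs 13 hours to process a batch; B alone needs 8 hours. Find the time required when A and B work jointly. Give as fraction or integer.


Rate of A = 1/13 job per hour
Rate of B = 1/8 job per hour
Combined rate = 1/13 + 1/8
Find common denominator: (8 + 13)/(13*8) = 21/104
Combined rate = 21/104 job per hour
Time together = 1 / (21/104) = 104/21 hours

104/21


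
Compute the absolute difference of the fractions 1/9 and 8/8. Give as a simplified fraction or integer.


Simplify: 1/9 = 1/9 and 8/8 = 1
Find common denominator: LCD = 9
Convert: 1/9 and 9/9
Difference = |1 - 9|/9 = 8/9
Simplified = 8/9

8/9


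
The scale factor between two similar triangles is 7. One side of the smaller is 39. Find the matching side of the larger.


Similar triangles have proportional sides
Scale factor = 7
Smaller side = 39
Corresponding larger side = 39 * 7
= 273

273


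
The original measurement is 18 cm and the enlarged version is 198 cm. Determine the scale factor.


Original length = 18 cm
Scaled length = 198 cm
Scale factor = 198 / 18
= 11

11


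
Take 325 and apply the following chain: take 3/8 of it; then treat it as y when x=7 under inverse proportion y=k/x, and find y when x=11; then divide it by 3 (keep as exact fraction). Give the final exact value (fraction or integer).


Start with 325.
Step 1: Take 3/8: 325 * 3/8 = 975/8
Step 2: Inverse prop: k = (975/8)*7; new y = k/11 = 975/8*7/11 = 6825/88
Step 3: Divide by 3: 6825/88 / 3 = 2275/88
Final result = 2275/88

2275/88


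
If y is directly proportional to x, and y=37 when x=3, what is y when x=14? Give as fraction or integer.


Direct proportion: y = kx
Find k: k = 37/3 = 37/3
Compute y at x=14: y = 37/3 * 14
y = 518/3

518/3


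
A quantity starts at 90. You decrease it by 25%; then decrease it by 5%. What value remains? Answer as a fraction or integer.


Start with 90.
Step 1: Decrease by 25%: 90 * 75/100 = 135/2
Step 2: Decrease by 5%: 135/2 * 95/100 = 513/8
Final result = 513/8

513/8


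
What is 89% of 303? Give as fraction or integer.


Compute 89% of 303
Convert percentage: 89% = 89/100
Multiply: 303 * 89/100
= 26967/100
= 26967/100

26967/100


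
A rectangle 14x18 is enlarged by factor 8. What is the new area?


Original dimensions: 14 x 18
Enlargement factor = 8
New width = 14 * 8 = 112
New height = 18 * 8 = 144
New area = 112 * 144 = 16128

16128


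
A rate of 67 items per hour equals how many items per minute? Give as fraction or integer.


Converting from per hour to per minute
Rate = 67 items per hour
Divide by 60: 67/60
= 67/60 items per minute

67/60


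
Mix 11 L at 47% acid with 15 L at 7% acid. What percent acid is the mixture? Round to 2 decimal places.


Solute in mixture 1 = 47% of 11 L = 11*47/100 = 517/100 L
Solute in mixture 2 = 7% of 15 L = 15*7/100 = 21/20 L
Total solute = 517/100 + 21/20 = 311/50 L
Total volume = 11 + 15 = 26 L
Final concentration = 311/50/26 * 100 = 23.92%

23.92


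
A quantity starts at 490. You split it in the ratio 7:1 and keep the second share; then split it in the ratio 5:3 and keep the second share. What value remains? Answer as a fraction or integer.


Start with 490.
Step 1: Split 7:1, second share = 490 * 1/8 = 245/4
Step 2: Split 5:3, second share = 245/4 * 3/8 = 735/32
Final result = 735/32

735/32


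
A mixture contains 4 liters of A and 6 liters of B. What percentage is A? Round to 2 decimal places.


Volume of A = 4 L
Volume of B = 6 L
Total volume = 4 + 6 = 10 L
Percentage of A = (4/10) * 100
= 40.00%

40.00


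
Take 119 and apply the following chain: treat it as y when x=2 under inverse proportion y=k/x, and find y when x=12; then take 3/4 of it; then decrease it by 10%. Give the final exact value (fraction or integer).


Start with 119.
Step 1: Inverse prop: k = (119)*2; new y = k/12 = 119*2/12 = 119/6
Step 2: Take 3/4: 119/6 * 3/4 = 119/8
Step 3: Decrease by 10%: 119/8 * 90/100 = 1071/80
Final result = 1071/80

1071/80


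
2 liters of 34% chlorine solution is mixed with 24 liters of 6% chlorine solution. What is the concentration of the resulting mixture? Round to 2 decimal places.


Solute in mixture 1 = 34% of 2 L = 2*34/100 = 17/25 L
Solute in mixture 2 = 6% of 24 L = 24*6/100 = 36/25 L
Total solute = 17/25 + 36/25 = 53/25 L
Total volume = 2 + 24 = 26 L
Final concentration = 53/25/26 * 100 = 8.15%

8.15


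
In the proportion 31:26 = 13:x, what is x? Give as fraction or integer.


Setting up: 31/26 = 13/x
Cross multiply: 31 * x = 26 * 13
31x = 338
x = 338/31
x = 338/31

338/31


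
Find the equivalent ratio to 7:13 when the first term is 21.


Original ratio: 7:13
First term target: 21
Scale factor = 21 / 7 = 3
Multiply second term: 13 * 3 = 39
Equivalent ratio = 21:39

21:39


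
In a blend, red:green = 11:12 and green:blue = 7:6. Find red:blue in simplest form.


Given a:b = 11:12 and b:c = 7:6
Make b consistent. Multiply first ratio by 7: a:b = 77:84
Multiply second ratio by 12: b:c = 84:72
Now b = 84 in both, so a:b:c = 77:84:72
Therefore a:c = 77:72
Simplify by GCD: a:c = 77:72

77:72


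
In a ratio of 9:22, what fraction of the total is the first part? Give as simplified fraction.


Total parts = 9 + 22 = 31
First part fraction = 9/31
Simplify: 9/31 = 9/31

9/31


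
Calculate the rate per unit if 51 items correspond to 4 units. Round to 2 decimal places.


Total items = 51
Number of units = 4
Unit rate = 51 / 4
= 12.75 items per unit

12.75


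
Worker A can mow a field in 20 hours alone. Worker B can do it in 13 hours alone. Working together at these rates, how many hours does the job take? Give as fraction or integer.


Rate of A = 1/20 job per hour
Rate of B = 1/13 job per hour
Combined rate = 1/20 + 1/13
Find common denominator: (13 + 20)/(20*13) = 33/260
Combined rate = 33/260 job per hour
Time together = 1 / (33/260) = 260/33 hours

260/33


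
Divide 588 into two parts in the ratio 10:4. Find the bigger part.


Total parts = 10 + 4 = 14
Value per part = 588 / 14 = 42
First share = 10 * 42 = 420
Second share = 4 * 42 = 168
Larger share = 420

420


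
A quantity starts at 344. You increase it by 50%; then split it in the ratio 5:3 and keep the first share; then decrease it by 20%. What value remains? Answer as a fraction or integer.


Start with 344.
Step 1: Increase by 50%: 344 * 150/100 = 516
Step 2: Split 5:3, first share = 516 * 5/8 = 645/2
Step 3: Decrease by 20%: 645/2 * 80/100 = 258
Final result = 258

258


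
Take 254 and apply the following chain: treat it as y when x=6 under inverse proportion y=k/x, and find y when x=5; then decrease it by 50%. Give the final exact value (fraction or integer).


Start with 254.
Step 1: Inverse prop: k = (254)*6; new y = k/5 = 254*6/5 = 1524/5
Step 2: Decrease by 50%: 1524/5 * 50/100 = 762/5
Final result = 762/5

762/5


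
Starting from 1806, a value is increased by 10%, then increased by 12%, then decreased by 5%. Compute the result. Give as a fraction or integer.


Start: 1806
Step 1: increase by 10% => multiply by 110/100
  1806 * 110/100 = 9933/5
Step 2: increase by 12% => multiply by 112/100
  9933/5 * 112/100 = 278124/125
Step 3: decrease by 5% => multiply by 95/100
  278124/125 * 95/100 = 1321089/625
Final value = 1321089/625

1321089/625


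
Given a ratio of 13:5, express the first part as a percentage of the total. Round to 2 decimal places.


Total parts = 13 + 5 = 18
First part fraction = 13/18
Percentage = (13/18) * 100
= 0.722222 * 100
= 72.22%

72.22


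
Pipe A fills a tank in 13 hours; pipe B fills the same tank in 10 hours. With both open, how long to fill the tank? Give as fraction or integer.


Rate of A = 1/13 job per hour
Rate of B = 1/10 job per hour
Combined rate = 1/13 + 1/10
Find common denominator: (10 + 13)/(13*10) = 23/130
Combined rate = 23/130 job per hour
Time together = 1 / (23/130) = 130/23 hours

130/23


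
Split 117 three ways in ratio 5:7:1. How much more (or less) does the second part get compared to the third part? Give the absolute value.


Total parts = 5 + 7 + 1 = 13
Value per part = 117 / 13 = 9
Shares: 5*9=45, 7*9=63, 1*9=9
Second share = 63, third share = 9
Difference = |63 - 9| = 54

54


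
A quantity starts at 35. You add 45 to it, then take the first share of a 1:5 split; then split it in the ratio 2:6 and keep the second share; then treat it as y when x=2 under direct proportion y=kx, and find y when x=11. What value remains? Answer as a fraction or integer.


Start with 35.
Step 1: Add 45: 35+45=80; split 1:5 first = 80*1/6 = 40/3
Step 2: Split 2:6, second share = 40/3 * 6/8 = 10
Step 3: Direct prop: k = (10)/2; new y = k*11 = 10*11/2 = 55
Final result = 55

55


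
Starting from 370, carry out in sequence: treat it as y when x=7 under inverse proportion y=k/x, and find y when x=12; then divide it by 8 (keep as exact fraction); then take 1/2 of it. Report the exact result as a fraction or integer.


Start with 370.
Step 1: Inverse prop: k = (370)*7; new y = k/12 = 370*7/12 = 1295/6
Step 2: Divide by 8: 1295/6 / 8 = 1295/48
Step 3: Take 1/2: 1295/48 * 1/2 = 1295/96
Final result = 1295/96

1295/96


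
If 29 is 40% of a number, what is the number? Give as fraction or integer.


Given: 29 is 40% of the whole
Set up: 29 = 40/100 * whole
whole = 29 * 100 / 40
whole = 2900 / 40
whole = 145/2

145/2


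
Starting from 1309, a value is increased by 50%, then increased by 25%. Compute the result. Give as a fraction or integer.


Start: 1309
Step 1: increase by 50% => multiply by 150/100
  1309 * 150/100 = 3927/2
Step 2: increase by 25% => multiply by 125/100
  3927/2 * 125/100 = 19635/8
Final value = 19635/8

19635/8


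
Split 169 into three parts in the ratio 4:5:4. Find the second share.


Ratio = 4:5:4
Total parts = 4 + 5 + 4 = 13
Value per part = 169 / 13 = 13
First share = 4 * 13 = 52
Middle share = 5 * 13 = 65
Third share = 4 * 13 = 52

65


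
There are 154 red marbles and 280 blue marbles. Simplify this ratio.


Find GCD(154, 280)
GCD = 14
Divide both by 14: 154/14 = 11, 280/14 = 20
Simplified ratio = 11:20

11:20


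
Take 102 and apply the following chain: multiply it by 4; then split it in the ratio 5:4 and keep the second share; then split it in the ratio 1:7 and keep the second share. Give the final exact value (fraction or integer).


Start with 102.
Step 1: Multiply by 4: 102 * 4 = 408
Step 2: Split 5:4, second share = 408 * 4/9 = 544/3
Step 3: Split 1:7, second share = 544/3 * 7/8 = 476/3
Final result = 476/3

476/3


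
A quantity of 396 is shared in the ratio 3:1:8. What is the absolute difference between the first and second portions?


Total parts = 3 + 1 + 8 = 12
Value per part = 396 / 12 = 33
Shares: 3*33=99, 1*33=33, 8*33=264
First share = 99, second share = 33
Difference = |99 - 33| = 66

66


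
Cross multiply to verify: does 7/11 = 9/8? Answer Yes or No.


Cross multiply to check 7/11 = 9/8
Left cross product: 7 * 8 = 56
Right cross product: 11 * 9 = 99
56 != 99
Not equal, so proportions differ => No

No


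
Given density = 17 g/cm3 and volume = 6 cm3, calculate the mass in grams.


Using mass = density * volume
Density = 17 g/cm3
Volume = 6 cm3
Mass = 17 * 6
= 102 g

102


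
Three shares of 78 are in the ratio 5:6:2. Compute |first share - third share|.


Total parts = 5 + 6 + 2 = 13
Value per part = 78 / 13 = 6
Shares: 5*6=30, 6*6=36, 2*6=12
First share = 30, third share = 12
Difference = |30 - 12| = 18

18


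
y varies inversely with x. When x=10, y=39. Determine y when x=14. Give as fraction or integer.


Inverse proportion: y = k/x
Find k: k = 10 * 39 = 390
Compute y at x=14: y = 390/14
y = 195/7

195/7


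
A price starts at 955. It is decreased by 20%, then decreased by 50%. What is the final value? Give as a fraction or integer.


Start: 955
Step 1: decrease by 20% => multiply by 80/100
  955 * 80/100 = 764
Step 2: decrease by 50% => multiply by 50/100
  764 * 50/100 = 382
Final value = 382

382


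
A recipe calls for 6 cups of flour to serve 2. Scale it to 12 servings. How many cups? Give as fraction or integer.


Original: 6 cups for 2 servings
Target servings = 12
Scaling factor = 12/2
New amount = 6 * 12/2
= 72/2
= 36 cups

36


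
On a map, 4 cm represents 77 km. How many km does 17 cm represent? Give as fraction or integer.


Map scale: 4 cm = 77 km
Measured distance on map = 17 cm
Set up proportion: 17 * 77 / 4
= 1309 / 4
= 1309/4 km

1309/4


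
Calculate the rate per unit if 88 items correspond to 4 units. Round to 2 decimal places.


Total items = 88
Number of units = 4
Unit rate = 88 / 4
= 22 items per unit

22


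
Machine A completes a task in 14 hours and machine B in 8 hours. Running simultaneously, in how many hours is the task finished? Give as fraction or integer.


Rate of A = 1/14 job per hour
Rate of B = 1/8 job per hour
Combined rate = 1/14 + 1/8
Find common denominator: (8 + 14)/(14*8) = 22/112
Combined rate = 11/56 job per hour
Time together = 1 / (11/56) = 56/11 hours

56/11


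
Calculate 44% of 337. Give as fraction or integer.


Compute 44% of 337
Convert percentage: 44% = 44/100
Multiply: 337 * 44/100
= 14828/100
= 3707/25

3707/25


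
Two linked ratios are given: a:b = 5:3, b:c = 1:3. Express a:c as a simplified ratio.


Given a:b = 5:3 and b:c = 1:3
Make b consistent. Multiply first ratio by 1: a:b = 5:3
Multiply second ratio by 3: b:c = 3:9
Now b = 3 in both, so a:b:c = 5:3:9
Therefore a:c = 5:9
Simplify by GCD: a:c = 5:9

5:9


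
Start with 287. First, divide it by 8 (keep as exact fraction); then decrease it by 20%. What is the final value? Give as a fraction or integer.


Start with 287.
Step 1: Divide by 8: 287 / 8 = 287/8
Step 2: Decrease by 20%: 287/8 * 80/100 = 287/10
Final result = 287/10

287/10


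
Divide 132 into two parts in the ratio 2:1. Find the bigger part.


Total parts = 2 + 1 = 3
Value per part = 132 / 3 = 44
First share = 2 * 44 = 88
Second share = 1 * 44 = 44
Larger share = 88

88


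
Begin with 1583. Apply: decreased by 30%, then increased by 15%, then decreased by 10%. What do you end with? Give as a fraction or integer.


Start: 1583
Step 1: decrease by 30% => multiply by 70/100
  1583 * 70/100 = 11081/10
Step 2: increase by 15% => multiply by 115/100
  11081/10 * 115/100 = 254863/200
Step 3: decrease by 10% => multiply by 90/100
  254863/200 * 90/100 = 2293767/2000
Final value = 2293767/2000

2293767/2000


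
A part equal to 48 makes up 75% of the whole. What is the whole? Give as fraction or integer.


Given: 48 is 75% of the whole
Set up: 48 = 75/100 * whole
whole = 48 * 100 / 75
whole = 4800 / 75
whole = 64

64


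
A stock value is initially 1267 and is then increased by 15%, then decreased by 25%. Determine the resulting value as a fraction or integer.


Start: 1267
Step 1: increase by 15% => multiply by 115/100
  1267 * 115/100 = 29141/20
Step 2: decrease by 25% => multiply by 75/100
  29141/20 * 75/100 = 87423/80
Final value = 87423/80

87423/80


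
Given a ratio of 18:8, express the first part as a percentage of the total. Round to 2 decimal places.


Total parts = 18 + 8 = 26
First part fraction = 18/26
Percentage = (18/26) * 100
= 0.692308 * 100
= 69.23%

69.23


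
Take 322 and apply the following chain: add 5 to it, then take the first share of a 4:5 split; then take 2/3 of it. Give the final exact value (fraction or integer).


Start with 322.
Step 1: Add 5: 322+5=327; split 4:5 first = 327*4/9 = 436/3
Step 2: Take 2/3: 436/3 * 2/3 = 872/9
Final result = 872/9

872/9


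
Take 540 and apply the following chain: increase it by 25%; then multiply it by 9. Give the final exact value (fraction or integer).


Start with 540.
Step 1: Increase by 25%: 540 * 125/100 = 675
Step 2: Multiply by 9: 675 * 9 = 6075
Final result = 6075

6075


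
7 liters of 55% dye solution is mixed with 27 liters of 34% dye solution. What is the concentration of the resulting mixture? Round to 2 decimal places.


Solute in mixture 1 = 55% of 7 L = 7*55/100 = 77/20 L
Solute in mixture 2 = 34% of 27 L = 27*34/100 = 459/50 L
Total solute = 77/20 + 459/50 = 1303/100 L
Total volume = 7 + 27 = 34 L
Final concentration = 1303/100/34 * 100 = 38.32%

38.32


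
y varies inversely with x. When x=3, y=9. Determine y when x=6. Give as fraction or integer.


Inverse proportion: y = k/x
Find k: k = 3 * 9 = 27
Compute y at x=6: y = 27/6
y = 9/2

9/2


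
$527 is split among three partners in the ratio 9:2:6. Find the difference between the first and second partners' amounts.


Total parts = 9 + 2 + 6 = 17
Value per part = 527 / 17 = 31
Shares: 9*31=279, 2*31=62, 6*31=186
First share = 279, second share = 62
Difference = |279 - 62| = 217

217


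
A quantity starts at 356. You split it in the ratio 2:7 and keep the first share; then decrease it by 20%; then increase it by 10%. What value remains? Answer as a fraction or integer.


Start with 356.
Step 1: Split 2:7, first share = 356 * 2/9 = 712/9
Step 2: Decrease by 20%: 712/9 * 80/100 = 2848/45
Step 3: Increase by 10%: 2848/45 * 110/100 = 15664/225
Final result = 15664/225

15664/225


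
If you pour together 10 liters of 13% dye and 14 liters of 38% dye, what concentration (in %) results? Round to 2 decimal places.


Solute in mixture 1 = 13% of 10 L = 10*13/100 = 13/10 L
Solute in mixture 2 = 38% of 14 L = 14*38/100 = 133/25 L
Total solute = 13/10 + 133/25 = 331/50 L
Total volume = 10 + 14 = 24 L
Final concentration = 331/50/24 * 100 = 27.58%

27.58


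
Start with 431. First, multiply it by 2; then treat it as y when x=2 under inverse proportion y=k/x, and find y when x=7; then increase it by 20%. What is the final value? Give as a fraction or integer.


Start with 431.
Step 1: Multiply by 2: 431 * 2 = 862
Step 2: Inverse prop: k = (862)*2; new y = k/7 = 862*2/7 = 1724/7
Step 3: Increase by 20%: 1724/7 * 120/100 = 10344/35
Final result = 10344/35

10344/35


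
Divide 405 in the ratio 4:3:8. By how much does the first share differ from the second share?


Total parts = 4 + 3 + 8 = 15
Value per part = 405 / 15 = 27
Shares: 4*27=108, 3*27=81, 8*27=216
First share = 108, second share = 81
Difference = |108 - 81| = 27

27


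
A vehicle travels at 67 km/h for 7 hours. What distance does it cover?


Using distance = speed * time
Speed = 67 km/h
Time = 7 hours
Distance = 67 * 7
= 469 km

469


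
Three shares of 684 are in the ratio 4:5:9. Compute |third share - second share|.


Total parts = 4 + 5 + 9 = 18
Value per part = 684 / 18 = 38
Shares: 4*38=152, 5*38=190, 9*38=342
Third share = 342, second share = 190
Difference = |342 - 190| = 152

152


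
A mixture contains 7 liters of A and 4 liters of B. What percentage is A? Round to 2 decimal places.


Volume of A = 7 L
Volume of B = 4 L
Total volume = 7 + 4 = 11 L
Percentage of A = (7/11) * 100
= 63.64%

63.64


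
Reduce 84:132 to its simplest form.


Find GCD(84, 132)
GCD = 12
Divide both by 12: 84/12 = 7, 132/12 = 11
Simplified ratio = 7:11

7:11


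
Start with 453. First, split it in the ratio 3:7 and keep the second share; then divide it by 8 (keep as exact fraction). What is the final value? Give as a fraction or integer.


Start with 453.
Step 1: Split 3:7, second share = 453 * 7/10 = 3171/10
Step 2: Divide by 8: 3171/10 / 8 = 3171/80
Final result = 3171/80

3171/80


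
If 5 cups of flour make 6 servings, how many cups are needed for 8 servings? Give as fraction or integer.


Original: 5 cups for 6 servings
Target servings = 8
Scaling factor = 8/6
New amount = 5 * 8/6
= 40/6
= 20/3 cups

20/3


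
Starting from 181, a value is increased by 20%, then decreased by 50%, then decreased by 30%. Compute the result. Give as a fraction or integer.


Start: 181
Step 1: increase by 20% => multiply by 120/100
  181 * 120/100 = 1086/5
Step 2: decrease by 50% => multiply by 50/100
  1086/5 * 50/100 = 543/5
Step 3: decrease by 30% => multiply by 70/100
  543/5 * 70/100 = 3801/50
Final value = 3801/50

3801/50


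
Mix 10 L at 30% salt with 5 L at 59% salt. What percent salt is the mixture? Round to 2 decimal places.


Solute in mixture 1 = 30% of 10 L = 10*30/100 = 3 L
Solute in mixture 2 = 59% of 5 L = 5*59/100 = 59/20 L
Total solute = 3 + 59/20 = 119/20 L
Total volume = 10 + 5 = 15 L
Final concentration = 119/20/15 * 100 = 39.67%

39.67


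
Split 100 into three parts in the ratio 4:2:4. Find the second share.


Ratio = 4:2:4
Total parts = 4 + 2 + 4 = 10
Value per part = 100 / 10 = 10
First share = 4 * 10 = 40
Middle share = 2 * 10 = 20
Third share = 4 * 10 = 40

20


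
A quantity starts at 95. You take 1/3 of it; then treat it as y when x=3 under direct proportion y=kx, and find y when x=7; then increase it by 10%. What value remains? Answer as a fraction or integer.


Start with 95.
Step 1: Take 1/3: 95 * 1/3 = 95/3
Step 2: Direct prop: k = (95/3)/3; new y = k*7 = 95/3*7/3 = 665/9
Step 3: Increase by 10%: 665/9 * 110/100 = 1463/18
Final result = 1463/18

1463/18


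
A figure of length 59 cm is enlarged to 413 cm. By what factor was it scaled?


Original length = 59 cm
Scaled length = 413 cm
Scale factor = 413 / 59
= 7

7


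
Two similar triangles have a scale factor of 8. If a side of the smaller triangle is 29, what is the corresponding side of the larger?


Similar triangles have proportional sides
Scale factor = 8
Smaller side = 29
Corresponding larger side = 29 * 8
= 232

232


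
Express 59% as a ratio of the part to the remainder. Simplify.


Part = 59%, Remainder = 41%
Ratio = 59:41
GCD(59, 41) = 1
Simplify: 59:41 = 59:41

59:41


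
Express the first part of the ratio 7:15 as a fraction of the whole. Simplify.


Total parts = 7 + 15 = 22
First part fraction = 7/22
Simplify: 7/22 = 7/22

7/22


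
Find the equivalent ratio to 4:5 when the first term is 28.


Original ratio: 4:5
First term target: 28
Scale factor = 28 / 4 = 7
Multiply second term: 5 * 7 = 35
Equivalent ratio = 28:35

28:35


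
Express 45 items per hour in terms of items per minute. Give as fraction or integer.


Converting from per hour to per minute
Rate = 45 items per hour
Divide by 60: 45/60
= 3/4 items per minute

3/4


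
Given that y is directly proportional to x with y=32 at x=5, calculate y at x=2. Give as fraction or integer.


Direct proportion: y = kx
Find k: k = 32/5 = 32/5
Compute y at x=2: y = 32/5 * 2
y = 64/5

64/5


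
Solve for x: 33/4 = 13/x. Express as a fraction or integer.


Setting up: 33/4 = 13/x
Cross multiply: 33 * x = 4 * 13
33x = 52
x = 52/33
x = 52/33

52/33


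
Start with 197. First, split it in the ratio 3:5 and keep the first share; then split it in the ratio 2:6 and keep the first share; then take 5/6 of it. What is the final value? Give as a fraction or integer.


Start with 197.
Step 1: Split 3:5, first share = 197 * 3/8 = 591/8
Step 2: Split 2:6, first share = 591/8 * 2/8 = 591/32
Step 3: Take 5/6: 591/32 * 5/6 = 985/64
Final result = 985/64

985/64


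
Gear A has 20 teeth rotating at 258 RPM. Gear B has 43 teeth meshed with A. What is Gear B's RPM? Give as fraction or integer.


Gear ratio: teeth_A * RPM_A = teeth_B * RPM_B
20 * 258 = 43 * RPM_B
5160 = 43 * RPM_B
RPM_B = 5160 / 43
RPM_B = 120

120


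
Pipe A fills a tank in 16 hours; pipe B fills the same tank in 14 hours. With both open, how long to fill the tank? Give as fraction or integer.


Rate of A = 1/16 job per hour
Rate of B = 1/14 job per hour
Combined rate = 1/16 + 1/14
Find common denominator: (14 + 16)/(16*14) = 30/224
Combined rate = 15/112 job per hour
Time together = 1 / (15/112) = 112/15 hours

112/15


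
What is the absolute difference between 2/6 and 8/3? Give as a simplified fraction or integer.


Simplify: 2/6 = 1/3 and 8/3 = 8/3
Find common denominator: LCD = 3
Convert: 1/3 and 8/3
Difference = |1 - 8|/3 = 7/3
Simplified = 7/3

7/3


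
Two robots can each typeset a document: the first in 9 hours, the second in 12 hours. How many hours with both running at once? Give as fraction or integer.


Rate of A = 1/9 job per hour
Rate of B = 1/12 job per hour
Combined rate = 1/9 + 1/12
Find common denominator: (12 + 9)/(9*12) = 21/108
Combined rate = 7/36 job per hour
Time together = 1 / (7/36) = 36/7 hours

36/7


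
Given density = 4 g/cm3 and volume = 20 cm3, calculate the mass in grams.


Using mass = density * volume
Density = 4 g/cm3
Volume = 20 cm3
Mass = 4 * 20
= 80 g

80


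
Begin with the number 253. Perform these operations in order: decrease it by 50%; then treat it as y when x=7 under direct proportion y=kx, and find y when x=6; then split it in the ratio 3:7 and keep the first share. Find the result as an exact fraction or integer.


Start with 253.
Step 1: Decrease by 50%: 253 * 50/100 = 253/2
Step 2: Direct prop: k = (253/2)/7; new y = k*6 = 253/2*6/7 = 759/7
Step 3: Split 3:7, first share = 759/7 * 3/10 = 2277/70
Final result = 2277/70

2277/70


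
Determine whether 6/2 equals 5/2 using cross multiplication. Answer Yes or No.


Cross multiply to check 6/2 = 5/2
Left cross product: 6 * 2 = 12
Right cross product: 2 * 5 = 10
12 != 10
Not equal, so proportions differ => No

No


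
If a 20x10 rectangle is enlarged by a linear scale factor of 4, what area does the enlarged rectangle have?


Original dimensions: 20 x 10
Enlargement factor = 4
New width = 20 * 4 = 80
New height = 10 * 4 = 40
New area = 80 * 40 = 3200

3200


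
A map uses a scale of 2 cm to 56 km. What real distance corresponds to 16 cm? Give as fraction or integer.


Map scale: 2 cm = 56 km
Measured distance on map = 16 cm
Set up proportion: 16 * 56 / 2
= 896 / 2
= 448 km

448


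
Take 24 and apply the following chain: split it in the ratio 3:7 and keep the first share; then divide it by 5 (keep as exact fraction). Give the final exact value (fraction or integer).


Start with 24.
Step 1: Split 3:7, first share = 24 * 3/10 = 36/5
Step 2: Divide by 5: 36/5 / 5 = 36/25
Final result = 36/25

36/25


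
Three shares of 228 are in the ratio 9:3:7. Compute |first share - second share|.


Total parts = 9 + 3 + 7 = 19
Value per part = 228 / 19 = 12
Shares: 9*12=108, 3*12=36, 7*12=84
First share = 108, second share = 36
Difference = |108 - 36| = 72

72


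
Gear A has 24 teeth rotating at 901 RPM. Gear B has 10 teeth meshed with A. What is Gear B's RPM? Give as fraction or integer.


Gear ratio: teeth_A * RPM_A = teeth_B * RPM_B
24 * 901 = 10 * RPM_B
21624 = 10 * RPM_B
RPM_B = 21624 / 10
RPM_B = 10812/5

10812/5


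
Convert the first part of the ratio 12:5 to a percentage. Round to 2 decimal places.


Total parts = 12 + 5 = 17
First part fraction = 12/17
Percentage = (12/17) * 100
= 0.705882 * 100
= 70.59%

70.59


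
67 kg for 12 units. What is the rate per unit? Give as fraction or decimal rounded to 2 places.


Total kg = 67
Number of units = 12
Unit rate = 67 / 12
= 5.58 kg per unit

5.58


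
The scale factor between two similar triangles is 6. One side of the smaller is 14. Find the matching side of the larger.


Similar triangles have proportional sides
Scale factor = 6
Smaller side = 14
Corresponding larger side = 14 * 6
= 84

84


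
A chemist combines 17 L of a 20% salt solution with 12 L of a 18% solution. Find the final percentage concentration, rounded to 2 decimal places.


Solute in mixture 1 = 20% of 17 L = 17*20/100 = 17/5 L
Solute in mixture 2 = 18% of 12 L = 12*18/100 = 54/25 L
Total solute = 17/5 + 54/25 = 139/25 L
Total volume = 17 + 12 = 29 L
Final concentration = 139/25/29 * 100 = 19.17%

19.17


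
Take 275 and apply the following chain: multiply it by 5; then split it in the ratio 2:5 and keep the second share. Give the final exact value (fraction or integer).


Start with 275.
Step 1: Multiply by 5: 275 * 5 = 1375
Step 2: Split 2:5, second share = 1375 * 5/7 = 6875/7
Final result = 6875/7

6875/7


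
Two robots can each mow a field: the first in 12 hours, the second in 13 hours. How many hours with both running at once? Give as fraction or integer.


Rate of A = 1/12 job per hour
Rate of B = 1/13 job per hour
Combined rate = 1/12 + 1/13
Find common denominator: (13 + 12)/(12*13) = 25/156
Combined rate = 25/156 job per hour
Time together = 1 / (25/156) = 156/25 hours

156/25


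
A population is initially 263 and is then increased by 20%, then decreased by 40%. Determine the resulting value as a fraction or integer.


Start: 263
Step 1: increase by 20% => multiply by 120/100
  263 * 120/100 = 1578/5
Step 2: decrease by 40% => multiply by 60/100
  1578/5 * 60/100 = 4734/25
Final value = 4734/25

4734/25


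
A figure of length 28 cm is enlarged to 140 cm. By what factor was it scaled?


Original length = 28 cm
Scaled length = 140 cm
Scale factor = 140 / 28
= 5

5


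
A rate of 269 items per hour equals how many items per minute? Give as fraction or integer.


Converting from per hour to per minute
Rate = 269 items per hour
Divide by 60: 269/60
= 269/60 items per minute

269/60


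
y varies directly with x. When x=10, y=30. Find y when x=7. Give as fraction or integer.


Direct proportion: y = kx
Find k: k = 30/10 = 3
Compute y at x=7: y = 3 * 7
y = 21

21


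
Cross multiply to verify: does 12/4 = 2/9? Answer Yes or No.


Cross multiply to check 12/4 = 2/9
Left cross product: 12 * 9 = 108
Right cross product: 4 * 2 = 8
108 != 8
Not equal, so proportions differ => No

No


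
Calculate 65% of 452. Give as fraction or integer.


Compute 65% of 452
Convert percentage: 65% = 65/100
Multiply: 452 * 65/100
= 29380/100
= 1469/5

1469/5


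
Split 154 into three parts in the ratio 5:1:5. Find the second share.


Ratio = 5:1:5
Total parts = 5 + 1 + 5 = 11
Value per part = 154 / 11 = 14
First share = 5 * 14 = 70
Middle share = 1 * 14 = 14
Third share = 5 * 14 = 70

14


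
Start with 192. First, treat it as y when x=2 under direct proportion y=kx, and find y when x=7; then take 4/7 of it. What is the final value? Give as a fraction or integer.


Start with 192.
Step 1: Direct prop: k = (192)/2; new y = k*7 = 192*7/2 = 672
Step 2: Take 4/7: 672 * 4/7 = 384
Final result = 384

384


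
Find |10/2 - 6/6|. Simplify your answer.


Simplify: 10/2 = 5 and 6/6 = 1
Find common denominator: LCD = 1
Convert: 5/1 and 1/1
Difference = |5 - 1|/1 = 4/1
Simplified = 4

4


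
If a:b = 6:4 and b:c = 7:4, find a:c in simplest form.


Given a:b = 6:4 and b:c = 7:4
Make b consistent. Multiply first ratio by 7: a:b = 42:28
Multiply second ratio by 4: b:c = 28:16
Now b = 28 in both, so a:b:c = 42:28:16
Therefore a:c = 42:16
Simplify by GCD: a:c = 21:8

21:8


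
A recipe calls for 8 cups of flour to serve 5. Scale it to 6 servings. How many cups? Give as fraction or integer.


Original: 8 cups for 5 servings
Target servings = 6
Scaling factor = 6/5
New amount = 8 * 6/5
= 48/5
= 48/5 cups

48/5


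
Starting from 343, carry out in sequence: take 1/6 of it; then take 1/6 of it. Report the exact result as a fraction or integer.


Start with 343.
Step 1: Take 1/6: 343 * 1/6 = 343/6
Step 2: Take 1/6: 343/6 * 1/6 = 343/36
Final result = 343/36

343/36


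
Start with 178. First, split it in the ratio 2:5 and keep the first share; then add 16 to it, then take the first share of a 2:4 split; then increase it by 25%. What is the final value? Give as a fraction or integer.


Start with 178.
Step 1: Split 2:5, first share = 178 * 2/7 = 356/7
Step 2: Add 16: 356/7+16=468/7; split 2:4 first = 468/7*2/6 = 156/7
Step 3: Increase by 25%: 156/7 * 125/100 = 195/7
Final result = 195/7

195/7


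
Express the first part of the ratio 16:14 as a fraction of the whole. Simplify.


Total parts = 16 + 14 = 30
First part fraction = 16/30
Simplify: 16/30 = 8/15

8/15


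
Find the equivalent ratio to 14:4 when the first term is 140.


Original ratio: 14:4
First term target: 140
Scale factor = 140 / 14 = 10
Multiply second term: 4 * 10 = 40
Equivalent ratio = 140:40

140:40


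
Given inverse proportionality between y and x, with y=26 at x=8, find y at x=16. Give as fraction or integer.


Inverse proportion: y = k/x
Find k: k = 8 * 26 = 208
Compute y at x=16: y = 208/16
y = 13

13


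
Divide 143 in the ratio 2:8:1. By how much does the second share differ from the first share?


Total parts = 2 + 8 + 1 = 11
Value per part = 143 / 11 = 13
Shares: 2*13=26, 8*13=104, 1*13=13
Second share = 104, first share = 26
Difference = |104 - 26| = 78

78


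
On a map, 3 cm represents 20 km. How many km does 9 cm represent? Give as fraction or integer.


Map scale: 3 cm = 20 km
Measured distance on map = 9 cm
Set up proportion: 9 * 20 / 3
= 180 / 3
= 60 km

60


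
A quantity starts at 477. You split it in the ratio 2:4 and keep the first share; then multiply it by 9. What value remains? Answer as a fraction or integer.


Start with 477.
Step 1: Split 2:4, first share = 477 * 2/6 = 159
Step 2: Multiply by 9: 159 * 9 = 1431
Final result = 1431

1431


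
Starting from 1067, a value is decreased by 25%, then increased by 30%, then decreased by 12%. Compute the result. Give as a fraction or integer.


Start: 1067
Step 1: decrease by 25% => multiply by 75/100
  1067 * 75/100 = 3201/4
Step 2: increase by 30% => multiply by 130/100
  3201/4 * 130/100 = 41613/40
Step 3: decrease by 12% => multiply by 88/100
  41613/40 * 88/100 = 457743/500
Final value = 457743/500

457743/500


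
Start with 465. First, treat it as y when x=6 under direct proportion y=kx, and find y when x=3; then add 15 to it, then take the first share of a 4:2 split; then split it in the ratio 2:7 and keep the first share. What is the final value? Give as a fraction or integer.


Start with 465.
Step 1: Direct prop: k = (465)/6; new y = k*3 = 465*3/6 = 465/2
Step 2: Add 15: 465/2+15=495/2; split 4:2 first = 495/2*4/6 = 165
Step 3: Split 2:7, first share = 165 * 2/9 = 110/3
Final result = 110/3

110/3


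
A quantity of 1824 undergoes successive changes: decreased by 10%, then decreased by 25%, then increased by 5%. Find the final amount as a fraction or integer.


Start: 1824
Step 1: decrease by 10% => multiply by 90/100
  1824 * 90/100 = 8208/5
Step 2: decrease by 25% => multiply by 75/100
  8208/5 * 75/100 = 6156/5
Step 3: increase by 5% => multiply by 105/100
  6156/5 * 105/100 = 32319/25
Final value = 32319/25

32319/25


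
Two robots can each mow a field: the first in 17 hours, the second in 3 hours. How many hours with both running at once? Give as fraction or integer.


Rate of A = 1/17 job per hour
Rate of B = 1/3 job per hour
Combined rate = 1/17 + 1/3
Find common denominator: (3 + 17)/(17*3) = 20/51
Combined rate = 20/51 job per hour
Time together = 1 / (20/51) = 51/20 hours

51/20


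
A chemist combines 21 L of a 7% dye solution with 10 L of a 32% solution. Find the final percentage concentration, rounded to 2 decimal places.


Solute in mixture 1 = 7% of 21 L = 21*7/100 = 147/100 L
Solute in mixture 2 = 32% of 10 L = 10*32/100 = 16/5 L
Total solute = 147/100 + 16/5 = 467/100 L
Total volume = 21 + 10 = 31 L
Final concentration = 467/100/31 * 100 = 15.06%

15.06


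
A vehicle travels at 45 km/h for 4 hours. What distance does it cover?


Using distance = speed * time
Speed = 45 km/h
Time = 4 hours
Distance = 45 * 4
= 180 km

180


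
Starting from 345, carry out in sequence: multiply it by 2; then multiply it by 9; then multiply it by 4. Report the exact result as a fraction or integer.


Start with 345.
Step 1: Multiply by 2: 345 * 2 = 690
Step 2: Multiply by 9: 690 * 9 = 6210
Step 3: Multiply by 4: 6210 * 4 = 24840
Final result = 24840

24840


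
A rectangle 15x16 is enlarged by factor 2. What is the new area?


Original dimensions: 15 x 16
Enlargement factor = 2
New width = 15 * 2 = 30
New height = 16 * 2 = 32
New area = 30 * 32 = 960

960


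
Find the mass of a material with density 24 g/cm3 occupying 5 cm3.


Using mass = density * volume
Density = 24 g/cm3
Volume = 5 cm3
Mass = 24 * 5
= 120 g

120


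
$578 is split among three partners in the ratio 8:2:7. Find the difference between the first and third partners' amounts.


Total parts = 8 + 2 + 7 = 17
Value per part = 578 / 17 = 34
Shares: 8*34=272, 2*34=68, 7*34=238
First share = 272, third share = 238
Difference = |272 - 238| = 34

34


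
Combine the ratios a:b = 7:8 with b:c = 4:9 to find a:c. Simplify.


Given a:b = 7:8 and b:c = 4:9
Make b consistent. Multiply first ratio by 4: a:b = 28:32
Multiply second ratio by 8: b:c = 32:72
Now b = 32 in both, so a:b:c = 28:32:72
Therefore a:c = 28:72
Simplify by GCD: a:c = 7:18

7:18


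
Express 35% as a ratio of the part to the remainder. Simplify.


Part = 35%, Remainder = 65%
Ratio = 35:65
GCD(35, 65) = 5
Simplify: 7:13 = 7:13

7:13


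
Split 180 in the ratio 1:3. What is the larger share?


Total parts = 1 + 3 = 4
Value per part = 180 / 4 = 45
First share = 1 * 45 = 45
Second share = 3 * 45 = 135
Larger share = 135

135


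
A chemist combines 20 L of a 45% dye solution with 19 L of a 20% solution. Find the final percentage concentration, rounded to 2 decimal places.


Solute in mixture 1 = 45% of 20 L = 20*45/100 = 9 L
Solute in mixture 2 = 20% of 19 L = 19*20/100 = 19/5 L
Total solute = 9 + 19/5 = 64/5 L
Total volume = 20 + 19 = 39 L
Final concentration = 64/5/39 * 100 = 32.82%

32.82


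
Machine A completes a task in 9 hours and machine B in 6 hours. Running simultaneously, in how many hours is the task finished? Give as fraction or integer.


Rate of A = 1/9 job per hour
Rate of B = 1/6 job per hour
Combined rate = 1/9 + 1/6
Find common denominator: (6 + 9)/(9*6) = 15/54
Combined rate = 5/18 job per hour
Time together = 1 / (5/18) = 18/5 hours

18/5


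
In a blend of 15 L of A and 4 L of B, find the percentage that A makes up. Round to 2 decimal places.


Volume of A = 15 L
Volume of B = 4 L
Total volume = 15 + 4 = 19 L
Percentage of A = (15/19) * 100
= 78.95%

78.95


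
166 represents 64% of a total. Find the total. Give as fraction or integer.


Given: 166 is 64% of the whole
Set up: 166 = 64/100 * whole
whole = 166 * 100 / 64
whole = 16600 / 64
whole = 2075/8

2075/8


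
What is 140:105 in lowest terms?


Find GCD(140, 105)
GCD = 35
Divide both by 35: 140/35 = 4, 105/35 = 3
Simplified ratio = 4:3

4:3


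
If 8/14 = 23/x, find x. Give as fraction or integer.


Setting up: 8/14 = 23/x
Cross multiply: 8 * x = 14 * 23
8x = 322
x = 322/8
x = 161/4

161/4


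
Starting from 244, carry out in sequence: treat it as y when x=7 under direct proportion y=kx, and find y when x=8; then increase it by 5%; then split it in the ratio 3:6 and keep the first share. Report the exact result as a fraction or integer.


Start with 244.
Step 1: Direct prop: k = (244)/7; new y = k*8 = 244*8/7 = 1952/7
Step 2: Increase by 5%: 1952/7 * 105/100 = 1464/5
Step 3: Split 3:6, first share = 1464/5 * 3/9 = 488/5
Final result = 488/5

488/5
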